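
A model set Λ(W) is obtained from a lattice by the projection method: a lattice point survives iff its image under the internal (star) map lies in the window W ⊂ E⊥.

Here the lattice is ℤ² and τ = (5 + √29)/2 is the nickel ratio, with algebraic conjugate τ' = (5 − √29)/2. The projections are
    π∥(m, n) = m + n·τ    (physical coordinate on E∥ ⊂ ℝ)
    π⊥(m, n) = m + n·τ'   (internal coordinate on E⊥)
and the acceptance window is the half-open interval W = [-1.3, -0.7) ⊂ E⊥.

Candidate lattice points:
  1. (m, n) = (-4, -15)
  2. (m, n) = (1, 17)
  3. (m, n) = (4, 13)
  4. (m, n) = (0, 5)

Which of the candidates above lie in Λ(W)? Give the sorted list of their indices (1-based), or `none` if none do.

τ' = (5−√29)/2 ≈ -0.1926.
[1] lift (-4,-15): star map gives -1.1113; window check -1.3 ≤ -1.1113 < -0.7 is true → IN Λ
[2] lift (1,17): star map gives -2.2739; window check -1.3 ≤ -2.2739 < -0.7 is false → out
[3] lift (4,13): star map gives 1.4964; window check -1.3 ≤ 1.4964 < -0.7 is false → out
[4] lift (0,5): star map gives -0.9629; window check -1.3 ≤ -0.9629 < -0.7 is true → IN Λ

1, 4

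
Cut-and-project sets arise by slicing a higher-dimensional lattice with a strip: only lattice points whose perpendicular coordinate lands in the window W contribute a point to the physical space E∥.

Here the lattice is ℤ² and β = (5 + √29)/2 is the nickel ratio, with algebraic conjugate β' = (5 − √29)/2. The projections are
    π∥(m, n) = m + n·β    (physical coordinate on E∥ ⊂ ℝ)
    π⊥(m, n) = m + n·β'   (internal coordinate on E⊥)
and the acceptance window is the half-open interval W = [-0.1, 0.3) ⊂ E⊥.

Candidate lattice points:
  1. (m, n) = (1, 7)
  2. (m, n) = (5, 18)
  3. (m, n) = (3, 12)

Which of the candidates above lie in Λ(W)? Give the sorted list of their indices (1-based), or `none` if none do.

Numerically β ≈ 5.1926 and β' = −1/β ≈ -0.1926.
candidate 1: (m,n)=(1,7) → π∥ = 1+7·β ≈ 37.3481, π⊥ = 1+7·β' ≈ -0.3481 ∉ [-0.1, 0.3) ⇒ out
candidate 2: (m,n)=(5,18) → π∥ = 5+18·β ≈ 98.4665, π⊥ = 5+18·β' ≈ 1.5335 ∉ [-0.1, 0.3) ⇒ out
candidate 3: (m,n)=(3,12) → π∥ = 3+12·β ≈ 65.3110, π⊥ = 3+12·β' ≈ 0.6890 ∉ [-0.1, 0.3) ⇒ out

none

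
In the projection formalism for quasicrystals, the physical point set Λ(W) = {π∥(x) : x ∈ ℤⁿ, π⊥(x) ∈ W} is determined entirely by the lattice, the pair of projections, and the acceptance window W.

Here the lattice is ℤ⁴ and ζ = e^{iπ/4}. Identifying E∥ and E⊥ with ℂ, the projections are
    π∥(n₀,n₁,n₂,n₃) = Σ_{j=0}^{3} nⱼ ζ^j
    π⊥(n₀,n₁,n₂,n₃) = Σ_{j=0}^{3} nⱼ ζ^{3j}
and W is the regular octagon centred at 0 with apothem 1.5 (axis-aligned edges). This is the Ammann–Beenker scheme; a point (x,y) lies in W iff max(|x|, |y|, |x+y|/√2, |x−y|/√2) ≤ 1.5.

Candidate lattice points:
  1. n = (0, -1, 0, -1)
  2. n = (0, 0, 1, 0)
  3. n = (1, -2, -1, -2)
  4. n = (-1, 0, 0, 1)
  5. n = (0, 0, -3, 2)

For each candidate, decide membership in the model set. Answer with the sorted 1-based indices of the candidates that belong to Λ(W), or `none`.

1, 2, 4

With ζ = e^{iπ/4} the internal vectors are ζ^0,ζ^3,ζ^6,ζ^9.
candidate 1: n = (0, -1, 0, -1) → π⊥ ≈ (+0.000000, -1.414214); max(|x|,|y|,|x±y|/√2) = 1.414214 ≤ 1.5 ⇒ ∈ W
candidate 2: n = (0, 0, 1, 0) → π⊥ ≈ (+0.000000, -1.000000); max(|x|,|y|,|x±y|/√2) = 1.000000 ≤ 1.5 ⇒ ∈ W
candidate 3: n = (1, -2, -1, -2) → π⊥ ≈ (+1.000000, -1.828427); max(|x|,|y|,|x±y|/√2) = 2.000000 > 1.5 ⇒ ∉ W
candidate 4: n = (-1, 0, 0, 1) → π⊥ ≈ (-0.292893, +0.707107); max(|x|,|y|,|x±y|/√2) = 0.707107 ≤ 1.5 ⇒ ∈ W
candidate 5: n = (0, 0, -3, 2) → π⊥ ≈ (+1.414214, +4.414214); max(|x|,|y|,|x±y|/√2) = 4.414214 > 1.5 ⇒ ∉ W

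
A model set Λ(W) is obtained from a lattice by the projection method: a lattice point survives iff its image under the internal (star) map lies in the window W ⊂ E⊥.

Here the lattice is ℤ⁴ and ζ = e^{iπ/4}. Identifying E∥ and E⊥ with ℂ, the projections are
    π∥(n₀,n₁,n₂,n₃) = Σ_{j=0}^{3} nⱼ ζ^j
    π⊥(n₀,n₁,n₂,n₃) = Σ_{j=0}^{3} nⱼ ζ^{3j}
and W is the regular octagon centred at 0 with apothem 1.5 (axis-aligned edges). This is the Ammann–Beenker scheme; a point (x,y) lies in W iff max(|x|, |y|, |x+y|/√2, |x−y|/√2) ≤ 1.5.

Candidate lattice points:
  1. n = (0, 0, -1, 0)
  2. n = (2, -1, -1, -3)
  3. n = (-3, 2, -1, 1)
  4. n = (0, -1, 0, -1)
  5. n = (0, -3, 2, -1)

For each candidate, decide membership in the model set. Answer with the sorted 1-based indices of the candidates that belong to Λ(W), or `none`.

1, 4

With ζ = e^{iπ/4} the internal vectors are ζ^0,ζ^3,ζ^6,ζ^9.
candidate 1: n = (0, 0, -1, 0) → π⊥ ≈ (+0.000000, +1.000000); max(|x|,|y|,|x±y|/√2) = 1.000000 ≤ 1.5 ⇒ ∈ W
candidate 2: n = (2, -1, -1, -3) → π⊥ ≈ (+0.585786, -1.828427); max(|x|,|y|,|x±y|/√2) = 1.828427 > 1.5 ⇒ ∉ W
candidate 3: n = (-3, 2, -1, 1) → π⊥ ≈ (-3.707107, +3.121320); max(|x|,|y|,|x±y|/√2) = 4.828427 > 1.5 ⇒ ∉ W
candidate 4: n = (0, -1, 0, -1) → π⊥ ≈ (+0.000000, -1.414214); max(|x|,|y|,|x±y|/√2) = 1.414214 ≤ 1.5 ⇒ ∈ W
candidate 5: n = (0, -3, 2, -1) → π⊥ ≈ (+1.414214, -4.828427); max(|x|,|y|,|x±y|/√2) = 4.828427 > 1.5 ⇒ ∉ W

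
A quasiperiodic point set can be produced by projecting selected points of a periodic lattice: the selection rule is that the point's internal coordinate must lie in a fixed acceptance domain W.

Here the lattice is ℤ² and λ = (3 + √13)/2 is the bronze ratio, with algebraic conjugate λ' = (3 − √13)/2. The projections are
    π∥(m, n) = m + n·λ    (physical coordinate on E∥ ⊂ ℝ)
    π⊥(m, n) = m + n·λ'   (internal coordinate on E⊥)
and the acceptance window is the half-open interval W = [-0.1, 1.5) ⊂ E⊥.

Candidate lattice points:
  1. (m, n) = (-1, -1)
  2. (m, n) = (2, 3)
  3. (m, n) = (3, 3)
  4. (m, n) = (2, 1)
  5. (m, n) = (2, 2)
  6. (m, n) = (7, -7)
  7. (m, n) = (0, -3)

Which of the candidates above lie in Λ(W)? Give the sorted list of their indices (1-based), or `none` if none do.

λ' = (3−√13)/2 ≈ -0.30278.
candidate 1: (m,n)=(-1,-1) → π∥ = -1-1·λ ≈ -4.30278, π⊥ = -1-1·λ' ≈ -0.69722 ∉ [-0.1, 1.5) ⇒ out
candidate 2: (m,n)=(2,3) → π∥ = 2+3·λ ≈ 11.90833, π⊥ = 2+3·λ' ≈ 1.09167 ∈ [-0.1, 1.5) ⇒ IN Λ
candidate 3: (m,n)=(3,3) → π∥ = 3+3·λ ≈ 12.90833, π⊥ = 3+3·λ' ≈ 2.09167 ∉ [-0.1, 1.5) ⇒ out
candidate 4: (m,n)=(2,1) → π∥ = 2+1·λ ≈ 5.30278, π⊥ = 2+1·λ' ≈ 1.69722 ∉ [-0.1, 1.5) ⇒ out
candidate 5: (m,n)=(2,2) → π∥ = 2+2·λ ≈ 8.60555, π⊥ = 2+2·λ' ≈ 1.39445 ∈ [-0.1, 1.5) ⇒ IN Λ
candidate 6: (m,n)=(7,-7) → π∥ = 7-7·λ ≈ -16.11943, π⊥ = 7-7·λ' ≈ 9.11943 ∉ [-0.1, 1.5) ⇒ out
candidate 7: (m,n)=(0,-3) → π∥ = 0-3·λ ≈ -9.90833, π⊥ = 0-3·λ' ≈ 0.90833 ∈ [-0.1, 1.5) ⇒ IN Λ

2, 5, 7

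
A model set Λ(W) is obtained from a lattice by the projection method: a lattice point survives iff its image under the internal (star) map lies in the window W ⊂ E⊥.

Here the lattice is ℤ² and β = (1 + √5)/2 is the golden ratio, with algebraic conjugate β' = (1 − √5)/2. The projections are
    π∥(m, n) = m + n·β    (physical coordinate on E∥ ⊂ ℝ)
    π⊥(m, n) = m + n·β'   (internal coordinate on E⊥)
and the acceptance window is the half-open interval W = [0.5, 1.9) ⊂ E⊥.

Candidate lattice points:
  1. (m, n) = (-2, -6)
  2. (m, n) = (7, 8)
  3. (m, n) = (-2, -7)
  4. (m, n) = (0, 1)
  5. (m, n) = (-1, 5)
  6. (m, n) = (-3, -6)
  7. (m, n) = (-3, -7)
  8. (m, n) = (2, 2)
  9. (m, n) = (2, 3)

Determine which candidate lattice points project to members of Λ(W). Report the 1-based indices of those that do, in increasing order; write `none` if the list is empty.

1, 6, 7, 8

Compute β' = (1−√5)/2 = -0.618034, so π⊥(m,n) = m -0.618034·n.
candidate 1: (m,n)=(-2,-6) → π∥ = -2-6·β ≈ -11.708204, π⊥ = -2-6·β' ≈ 1.708204 ∈ [0.5, 1.9) ⇒ IN Λ
candidate 2: (m,n)=(7,8) → π∥ = 7+8·β ≈ 19.944272, π⊥ = 7+8·β' ≈ 2.055728 ∉ [0.5, 1.9) ⇒ out
candidate 3: (m,n)=(-2,-7) → π∥ = -2-7·β ≈ -13.326238, π⊥ = -2-7·β' ≈ 2.326238 ∉ [0.5, 1.9) ⇒ out
candidate 4: (m,n)=(0,1) → π∥ = 0+1·β ≈ 1.618034, π⊥ = 0+1·β' ≈ -0.618034 ∉ [0.5, 1.9) ⇒ out
candidate 5: (m,n)=(-1,5) → π∥ = -1+5·β ≈ 7.090170, π⊥ = -1+5·β' ≈ -4.090170 ∉ [0.5, 1.9) ⇒ out
candidate 6: (m,n)=(-3,-6) → π∥ = -3-6·β ≈ -12.708204, π⊥ = -3-6·β' ≈ 0.708204 ∈ [0.5, 1.9) ⇒ IN Λ
candidate 7: (m,n)=(-3,-7) → π∥ = -3-7·β ≈ -14.326238, π⊥ = -3-7·β' ≈ 1.326238 ∈ [0.5, 1.9) ⇒ IN Λ
candidate 8: (m,n)=(2,2) → π∥ = 2+2·β ≈ 5.236068, π⊥ = 2+2·β' ≈ 0.763932 ∈ [0.5, 1.9) ⇒ IN Λ
candidate 9: (m,n)=(2,3) → π∥ = 2+3·β ≈ 6.854102, π⊥ = 2+3·β' ≈ 0.145898 ∉ [0.5, 1.9) ⇒ out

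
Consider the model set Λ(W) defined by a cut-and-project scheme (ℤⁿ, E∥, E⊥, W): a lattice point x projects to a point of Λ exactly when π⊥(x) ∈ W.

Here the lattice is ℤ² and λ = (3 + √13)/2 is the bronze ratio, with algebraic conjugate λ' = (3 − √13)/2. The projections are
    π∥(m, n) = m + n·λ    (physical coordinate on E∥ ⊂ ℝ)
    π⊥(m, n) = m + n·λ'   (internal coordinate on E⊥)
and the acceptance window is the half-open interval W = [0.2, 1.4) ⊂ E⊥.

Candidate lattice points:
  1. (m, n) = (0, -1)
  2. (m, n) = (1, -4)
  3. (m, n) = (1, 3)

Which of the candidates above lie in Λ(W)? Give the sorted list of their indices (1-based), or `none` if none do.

1

λ' = (3−√13)/2 ≈ -0.30278.
#1 (0,-1): internal coord 0 + (-1)·λ' = +0.30278; +0.30278 ∈ [0.2, 1.4) → IN Λ
#2 (1,-4): internal coord 1 + (-4)·λ' = +2.21110; +2.21110 ∉ [0.2, 1.4) → out
#3 (1,3): internal coord 1 + (3)·λ' = +0.09167; +0.09167 ∉ [0.2, 1.4) → out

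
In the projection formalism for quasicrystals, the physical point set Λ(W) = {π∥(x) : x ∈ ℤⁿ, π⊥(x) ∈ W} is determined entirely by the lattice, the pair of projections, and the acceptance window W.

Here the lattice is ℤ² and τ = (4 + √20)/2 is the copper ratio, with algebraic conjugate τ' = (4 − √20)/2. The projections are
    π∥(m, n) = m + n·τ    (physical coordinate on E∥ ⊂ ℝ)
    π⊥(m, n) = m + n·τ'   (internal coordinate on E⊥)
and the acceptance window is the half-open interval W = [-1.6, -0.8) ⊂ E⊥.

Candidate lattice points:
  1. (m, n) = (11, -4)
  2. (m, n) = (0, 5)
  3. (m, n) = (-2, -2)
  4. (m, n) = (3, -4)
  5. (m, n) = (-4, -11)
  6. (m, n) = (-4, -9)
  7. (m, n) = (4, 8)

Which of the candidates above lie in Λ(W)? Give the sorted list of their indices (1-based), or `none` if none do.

Numerically τ ≈ 4.23607 and τ' = −1/τ ≈ -0.23607.
[1] lift (11,-4): star map gives 11.94427; window check -1.6 ≤ 11.94427 < -0.8 is false → out
[2] lift (0,5): star map gives -1.18034; window check -1.6 ≤ -1.18034 < -0.8 is true → IN Λ
[3] lift (-2,-2): star map gives -1.52786; window check -1.6 ≤ -1.52786 < -0.8 is true → IN Λ
[4] lift (3,-4): star map gives 3.94427; window check -1.6 ≤ 3.94427 < -0.8 is false → out
[5] lift (-4,-11): star map gives -1.40325; window check -1.6 ≤ -1.40325 < -0.8 is true → IN Λ
[6] lift (-4,-9): star map gives -1.87539; window check -1.6 ≤ -1.87539 < -0.8 is false → out
[7] lift (4,8): star map gives 2.11146; window check -1.6 ≤ 2.11146 < -0.8 is false → out

2, 3, 5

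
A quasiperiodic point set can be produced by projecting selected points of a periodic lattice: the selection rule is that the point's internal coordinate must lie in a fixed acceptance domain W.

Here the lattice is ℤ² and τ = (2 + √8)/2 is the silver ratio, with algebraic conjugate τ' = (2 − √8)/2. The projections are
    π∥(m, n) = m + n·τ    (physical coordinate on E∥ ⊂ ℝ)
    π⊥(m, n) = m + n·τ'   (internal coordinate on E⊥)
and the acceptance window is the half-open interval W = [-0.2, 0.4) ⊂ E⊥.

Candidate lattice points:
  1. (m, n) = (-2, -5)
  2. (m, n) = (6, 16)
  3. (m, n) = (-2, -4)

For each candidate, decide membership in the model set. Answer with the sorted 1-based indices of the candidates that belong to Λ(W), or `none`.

τ' = (2−√8)/2 ≈ -0.4142.
#1 (-2,-5): internal coord -2 + (-5)·τ' = +0.0711; +0.0711 ∈ [-0.2, 0.4) → IN Λ
#2 (6,16): internal coord 6 + (16)·τ' = -0.6274; -0.6274 ∉ [-0.2, 0.4) → out
#3 (-2,-4): internal coord -2 + (-4)·τ' = -0.3431; -0.3431 ∉ [-0.2, 0.4) → out

1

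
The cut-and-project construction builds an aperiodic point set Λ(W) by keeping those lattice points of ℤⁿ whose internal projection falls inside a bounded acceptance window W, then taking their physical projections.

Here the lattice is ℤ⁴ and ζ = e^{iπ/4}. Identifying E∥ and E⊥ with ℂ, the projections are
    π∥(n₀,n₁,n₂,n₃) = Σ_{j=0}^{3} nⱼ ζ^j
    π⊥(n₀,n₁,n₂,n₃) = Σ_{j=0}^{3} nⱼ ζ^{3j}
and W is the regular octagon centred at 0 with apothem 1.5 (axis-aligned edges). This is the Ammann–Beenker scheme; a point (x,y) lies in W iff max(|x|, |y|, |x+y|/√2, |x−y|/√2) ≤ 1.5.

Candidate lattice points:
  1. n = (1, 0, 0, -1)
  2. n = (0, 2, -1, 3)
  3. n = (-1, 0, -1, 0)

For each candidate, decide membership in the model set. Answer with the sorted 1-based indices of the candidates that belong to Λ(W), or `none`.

With ζ = e^{iπ/4} the internal vectors are ζ^0,ζ^3,ζ^6,ζ^9.
candidate 1: n = (1, 0, 0, -1) → π⊥ ≈ (+0.292893, -0.707107); max(|x|,|y|,|x±y|/√2) = 0.707107 ≤ 1.5 ⇒ ∈ W
candidate 2: n = (0, 2, -1, 3) → π⊥ ≈ (+0.707107, +4.535534); max(|x|,|y|,|x±y|/√2) = 4.535534 > 1.5 ⇒ ∉ W
candidate 3: n = (-1, 0, -1, 0) → π⊥ ≈ (-1.000000, +1.000000); max(|x|,|y|,|x±y|/√2) = 1.414214 ≤ 1.5 ⇒ ∈ W

1, 3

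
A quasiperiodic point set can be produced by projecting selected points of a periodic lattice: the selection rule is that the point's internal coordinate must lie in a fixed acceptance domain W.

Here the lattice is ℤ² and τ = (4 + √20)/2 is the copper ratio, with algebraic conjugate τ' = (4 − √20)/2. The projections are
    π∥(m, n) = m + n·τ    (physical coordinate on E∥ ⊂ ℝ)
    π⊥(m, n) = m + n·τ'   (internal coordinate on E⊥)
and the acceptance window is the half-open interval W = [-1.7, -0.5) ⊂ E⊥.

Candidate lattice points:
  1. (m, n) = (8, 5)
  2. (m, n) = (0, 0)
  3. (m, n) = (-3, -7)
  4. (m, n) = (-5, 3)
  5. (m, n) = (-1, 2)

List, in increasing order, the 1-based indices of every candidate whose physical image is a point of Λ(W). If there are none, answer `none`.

3, 5

τ' = (4−√20)/2 ≈ -0.23607.
candidate 1: (m,n)=(8,5) → π∥ = 8+5·τ ≈ 29.18034, π⊥ = 8+5·τ' ≈ 6.81966 ∉ [-1.7, -0.5) ⇒ out
candidate 2: (m,n)=(0,0) → π∥ = 0+0·τ ≈ 0.00000, π⊥ = 0+0·τ' ≈ 0.00000 ∉ [-1.7, -0.5) ⇒ out
candidate 3: (m,n)=(-3,-7) → π∥ = -3-7·τ ≈ -32.65248, π⊥ = -3-7·τ' ≈ -1.34752 ∈ [-1.7, -0.5) ⇒ IN Λ
candidate 4: (m,n)=(-5,3) → π∥ = -5+3·τ ≈ 7.70820, π⊥ = -5+3·τ' ≈ -5.70820 ∉ [-1.7, -0.5) ⇒ out
candidate 5: (m,n)=(-1,2) → π∥ = -1+2·τ ≈ 7.47214, π⊥ = -1+2·τ' ≈ -1.47214 ∈ [-1.7, -0.5) ⇒ IN Λ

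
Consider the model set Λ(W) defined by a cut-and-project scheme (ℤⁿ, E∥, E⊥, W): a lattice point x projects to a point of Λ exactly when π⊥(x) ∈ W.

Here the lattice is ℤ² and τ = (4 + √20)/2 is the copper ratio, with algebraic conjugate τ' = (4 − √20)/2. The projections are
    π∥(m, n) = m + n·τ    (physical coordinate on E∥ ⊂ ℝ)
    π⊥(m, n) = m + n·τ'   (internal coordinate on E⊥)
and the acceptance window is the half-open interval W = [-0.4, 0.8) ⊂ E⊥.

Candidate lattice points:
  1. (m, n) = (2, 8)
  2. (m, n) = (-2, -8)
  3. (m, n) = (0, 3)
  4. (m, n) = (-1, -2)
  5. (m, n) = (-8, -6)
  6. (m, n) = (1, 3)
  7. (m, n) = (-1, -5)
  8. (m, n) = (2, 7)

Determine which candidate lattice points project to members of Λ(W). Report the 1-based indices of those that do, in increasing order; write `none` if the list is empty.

1, 2, 6, 7, 8

Compute τ' = (4−√20)/2 = -0.236068, so π⊥(m,n) = m -0.236068·n.
[1] lift (2,8): star map gives 0.111456; window check -0.4 ≤ 0.111456 < 0.8 is true → IN Λ
[2] lift (-2,-8): star map gives -0.111456; window check -0.4 ≤ -0.111456 < 0.8 is true → IN Λ
[3] lift (0,3): star map gives -0.708204; window check -0.4 ≤ -0.708204 < 0.8 is false → out
[4] lift (-1,-2): star map gives -0.527864; window check -0.4 ≤ -0.527864 < 0.8 is false → out
[5] lift (-8,-6): star map gives -6.583592; window check -0.4 ≤ -6.583592 < 0.8 is false → out
[6] lift (1,3): star map gives 0.291796; window check -0.4 ≤ 0.291796 < 0.8 is true → IN Λ
[7] lift (-1,-5): star map gives 0.180340; window check -0.4 ≤ 0.180340 < 0.8 is true → IN Λ
[8] lift (2,7): star map gives 0.347524; window check -0.4 ≤ 0.347524 < 0.8 is true → IN Λ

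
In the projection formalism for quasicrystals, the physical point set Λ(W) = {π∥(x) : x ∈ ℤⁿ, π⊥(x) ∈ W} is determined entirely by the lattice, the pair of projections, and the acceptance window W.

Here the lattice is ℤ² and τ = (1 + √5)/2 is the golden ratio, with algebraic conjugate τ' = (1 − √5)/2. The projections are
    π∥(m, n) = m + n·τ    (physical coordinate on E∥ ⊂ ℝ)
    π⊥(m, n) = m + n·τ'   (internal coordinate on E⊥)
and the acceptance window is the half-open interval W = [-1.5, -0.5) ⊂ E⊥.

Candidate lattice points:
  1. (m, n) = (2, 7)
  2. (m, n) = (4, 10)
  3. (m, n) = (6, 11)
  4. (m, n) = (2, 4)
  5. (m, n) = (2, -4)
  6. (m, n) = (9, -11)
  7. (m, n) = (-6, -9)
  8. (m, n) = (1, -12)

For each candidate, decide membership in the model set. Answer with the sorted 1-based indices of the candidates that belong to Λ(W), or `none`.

Compute τ' = (1−√5)/2 = -0.618034, so π⊥(m,n) = m -0.618034·n.
candidate 1: (m,n)=(2,7) → π∥ = 2+7·τ ≈ 13.326238, π⊥ = 2+7·τ' ≈ -2.326238 ∉ [-1.5, -0.5) ⇒ out
candidate 2: (m,n)=(4,10) → π∥ = 4+10·τ ≈ 20.180340, π⊥ = 4+10·τ' ≈ -2.180340 ∉ [-1.5, -0.5) ⇒ out
candidate 3: (m,n)=(6,11) → π∥ = 6+11·τ ≈ 23.798374, π⊥ = 6+11·τ' ≈ -0.798374 ∈ [-1.5, -0.5) ⇒ IN Λ
candidate 4: (m,n)=(2,4) → π∥ = 2+4·τ ≈ 8.472136, π⊥ = 2+4·τ' ≈ -0.472136 ∉ [-1.5, -0.5) ⇒ out
candidate 5: (m,n)=(2,-4) → π∥ = 2-4·τ ≈ -4.472136, π⊥ = 2-4·τ' ≈ 4.472136 ∉ [-1.5, -0.5) ⇒ out
candidate 6: (m,n)=(9,-11) → π∥ = 9-11·τ ≈ -8.798374, π⊥ = 9-11·τ' ≈ 15.798374 ∉ [-1.5, -0.5) ⇒ out
candidate 7: (m,n)=(-6,-9) → π∥ = -6-9·τ ≈ -20.562306, π⊥ = -6-9·τ' ≈ -0.437694 ∉ [-1.5, -0.5) ⇒ out
candidate 8: (m,n)=(1,-12) → π∥ = 1-12·τ ≈ -18.416408, π⊥ = 1-12·τ' ≈ 8.416408 ∉ [-1.5, -0.5) ⇒ out

3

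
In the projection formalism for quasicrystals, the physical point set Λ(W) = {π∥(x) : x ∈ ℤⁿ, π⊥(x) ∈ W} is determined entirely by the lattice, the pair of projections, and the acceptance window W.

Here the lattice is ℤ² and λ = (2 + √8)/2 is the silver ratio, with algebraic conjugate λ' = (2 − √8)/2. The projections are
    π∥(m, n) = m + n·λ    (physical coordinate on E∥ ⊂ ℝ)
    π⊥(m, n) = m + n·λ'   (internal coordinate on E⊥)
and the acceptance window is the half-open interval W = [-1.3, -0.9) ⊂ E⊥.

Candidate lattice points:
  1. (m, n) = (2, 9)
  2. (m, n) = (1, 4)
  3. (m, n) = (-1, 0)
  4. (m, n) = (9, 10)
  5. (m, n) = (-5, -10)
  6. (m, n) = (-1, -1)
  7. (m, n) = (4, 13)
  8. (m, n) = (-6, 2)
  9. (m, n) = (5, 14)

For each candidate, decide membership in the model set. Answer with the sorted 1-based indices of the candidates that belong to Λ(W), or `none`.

3

Numerically λ ≈ 2.4142 and λ' = −1/λ ≈ -0.4142.
candidate 1: (m,n)=(2,9) → π∥ = 2+9·λ ≈ 23.7279, π⊥ = 2+9·λ' ≈ -1.7279 ∉ [-1.3, -0.9) ⇒ out
candidate 2: (m,n)=(1,4) → π∥ = 1+4·λ ≈ 10.6569, π⊥ = 1+4·λ' ≈ -0.6569 ∉ [-1.3, -0.9) ⇒ out
candidate 3: (m,n)=(-1,0) → π∥ = -1+0·λ ≈ -1.0000, π⊥ = -1+0·λ' ≈ -1.0000 ∈ [-1.3, -0.9) ⇒ IN Λ
candidate 4: (m,n)=(9,10) → π∥ = 9+10·λ ≈ 33.1421, π⊥ = 9+10·λ' ≈ 4.8579 ∉ [-1.3, -0.9) ⇒ out
candidate 5: (m,n)=(-5,-10) → π∥ = -5-10·λ ≈ -29.1421, π⊥ = -5-10·λ' ≈ -0.8579 ∉ [-1.3, -0.9) ⇒ out
candidate 6: (m,n)=(-1,-1) → π∥ = -1-1·λ ≈ -3.4142, π⊥ = -1-1·λ' ≈ -0.5858 ∉ [-1.3, -0.9) ⇒ out
candidate 7: (m,n)=(4,13) → π∥ = 4+13·λ ≈ 35.3848, π⊥ = 4+13·λ' ≈ -1.3848 ∉ [-1.3, -0.9) ⇒ out
candidate 8: (m,n)=(-6,2) → π∥ = -6+2·λ ≈ -1.1716, π⊥ = -6+2·λ' ≈ -6.8284 ∉ [-1.3, -0.9) ⇒ out
candidate 9: (m,n)=(5,14) → π∥ = 5+14·λ ≈ 38.7990, π⊥ = 5+14·λ' ≈ -0.7990 ∉ [-1.3, -0.9) ⇒ out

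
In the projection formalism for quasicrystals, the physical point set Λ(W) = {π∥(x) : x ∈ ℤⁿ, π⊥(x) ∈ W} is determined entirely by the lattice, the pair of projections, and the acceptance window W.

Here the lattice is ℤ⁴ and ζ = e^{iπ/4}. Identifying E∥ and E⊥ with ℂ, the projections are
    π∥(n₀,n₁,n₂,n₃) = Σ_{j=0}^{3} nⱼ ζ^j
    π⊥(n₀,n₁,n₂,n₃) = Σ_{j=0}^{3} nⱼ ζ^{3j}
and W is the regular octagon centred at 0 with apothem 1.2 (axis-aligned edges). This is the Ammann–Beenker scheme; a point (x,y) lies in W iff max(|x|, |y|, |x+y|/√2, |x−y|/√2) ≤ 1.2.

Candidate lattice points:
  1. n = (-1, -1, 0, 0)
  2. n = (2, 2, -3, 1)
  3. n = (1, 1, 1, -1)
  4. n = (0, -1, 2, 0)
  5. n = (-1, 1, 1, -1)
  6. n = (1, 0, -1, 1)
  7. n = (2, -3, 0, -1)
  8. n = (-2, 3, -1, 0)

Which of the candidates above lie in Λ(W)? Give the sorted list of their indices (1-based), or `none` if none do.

π⊥(n) = n₀ + n₁ζ³ + n₂ζ⁶ + n₃ζ⁹ where ζ = e^{iπ/4}.
#1 (-1, -1, 0, 0): internal (-0.29289, -0.70711); octagon support 0.70711 vs apothem 1.2 → ∈ W
#2 (2, 2, -3, 1): internal (1.29289, 5.12132); octagon support 5.12132 vs apothem 1.2 → ∉ W
#3 (1, 1, 1, -1): internal (-0.41421, -1.00000); octagon support 1.00000 vs apothem 1.2 → ∈ W
#4 (0, -1, 2, 0): internal (0.70711, -2.70711); octagon support 2.70711 vs apothem 1.2 → ∉ W
#5 (-1, 1, 1, -1): internal (-2.41421, -1.00000); octagon support 2.41421 vs apothem 1.2 → ∉ W
#6 (1, 0, -1, 1): internal (1.70711, 1.70711); octagon support 2.41421 vs apothem 1.2 → ∉ W
#7 (2, -3, 0, -1): internal (3.41421, -2.82843); octagon support 4.41421 vs apothem 1.2 → ∉ W
#8 (-2, 3, -1, 0): internal (-4.12132, 3.12132); octagon support 5.12132 vs apothem 1.2 → ∉ W

1, 3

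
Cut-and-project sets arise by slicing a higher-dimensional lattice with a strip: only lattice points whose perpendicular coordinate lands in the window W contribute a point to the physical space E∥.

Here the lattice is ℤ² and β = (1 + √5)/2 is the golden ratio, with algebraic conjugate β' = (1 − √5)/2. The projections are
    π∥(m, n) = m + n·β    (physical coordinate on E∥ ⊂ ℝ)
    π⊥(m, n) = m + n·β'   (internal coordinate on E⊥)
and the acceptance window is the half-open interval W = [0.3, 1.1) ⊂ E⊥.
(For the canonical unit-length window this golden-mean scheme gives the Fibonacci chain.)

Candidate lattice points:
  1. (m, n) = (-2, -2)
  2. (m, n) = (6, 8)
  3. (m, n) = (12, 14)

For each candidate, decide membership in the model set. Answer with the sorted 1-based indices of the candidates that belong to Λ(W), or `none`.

2

Numerically β ≈ 1.618034 and β' = −1/β ≈ -0.618034.
#1 (-2,-2): internal coord -2 + (-2)·β' = -0.763932; -0.763932 ∉ [0.3, 1.1) → out
#2 (6,8): internal coord 6 + (8)·β' = +1.055728; +1.055728 ∈ [0.3, 1.1) → IN Λ
#3 (12,14): internal coord 12 + (14)·β' = +3.347524; +3.347524 ∉ [0.3, 1.1) → out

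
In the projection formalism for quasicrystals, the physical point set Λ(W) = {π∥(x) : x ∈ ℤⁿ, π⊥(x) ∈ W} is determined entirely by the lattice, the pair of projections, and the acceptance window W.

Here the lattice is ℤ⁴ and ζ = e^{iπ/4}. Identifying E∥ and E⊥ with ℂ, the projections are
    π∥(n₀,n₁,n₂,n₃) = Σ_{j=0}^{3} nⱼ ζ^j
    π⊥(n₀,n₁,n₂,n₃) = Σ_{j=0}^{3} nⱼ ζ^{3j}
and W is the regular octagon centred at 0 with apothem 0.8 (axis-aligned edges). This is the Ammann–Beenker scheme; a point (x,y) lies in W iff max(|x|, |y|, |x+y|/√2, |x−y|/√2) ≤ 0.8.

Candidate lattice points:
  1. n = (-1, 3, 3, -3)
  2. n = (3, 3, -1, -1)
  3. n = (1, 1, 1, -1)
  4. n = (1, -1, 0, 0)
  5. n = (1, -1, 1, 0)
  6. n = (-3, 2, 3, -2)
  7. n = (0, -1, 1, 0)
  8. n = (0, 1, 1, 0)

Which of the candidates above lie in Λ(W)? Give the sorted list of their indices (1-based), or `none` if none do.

π⊥(n) = n₀ + n₁ζ³ + n₂ζ⁶ + n₃ζ⁹ where ζ = e^{iπ/4}.
candidate 1: n = (-1, 3, 3, -3) → π⊥ ≈ (-5.24264, -3.00000); max(|x|,|y|,|x±y|/√2) = 5.82843 > 0.8 ⇒ ∉ W
candidate 2: n = (3, 3, -1, -1) → π⊥ ≈ (+0.17157, +2.41421); max(|x|,|y|,|x±y|/√2) = 2.41421 > 0.8 ⇒ ∉ W
candidate 3: n = (1, 1, 1, -1) → π⊥ ≈ (-0.41421, -1.00000); max(|x|,|y|,|x±y|/√2) = 1.00000 > 0.8 ⇒ ∉ W
candidate 4: n = (1, -1, 0, 0) → π⊥ ≈ (+1.70711, -0.70711); max(|x|,|y|,|x±y|/√2) = 1.70711 > 0.8 ⇒ ∉ W
candidate 5: n = (1, -1, 1, 0) → π⊥ ≈ (+1.70711, -1.70711); max(|x|,|y|,|x±y|/√2) = 2.41421 > 0.8 ⇒ ∉ W
candidate 6: n = (-3, 2, 3, -2) → π⊥ ≈ (-5.82843, -3.00000); max(|x|,|y|,|x±y|/√2) = 6.24264 > 0.8 ⇒ ∉ W
candidate 7: n = (0, -1, 1, 0) → π⊥ ≈ (+0.70711, -1.70711); max(|x|,|y|,|x±y|/√2) = 1.70711 > 0.8 ⇒ ∉ W
candidate 8: n = (0, 1, 1, 0) → π⊥ ≈ (-0.70711, -0.29289); max(|x|,|y|,|x±y|/√2) = 0.70711 ≤ 0.8 ⇒ ∈ W

8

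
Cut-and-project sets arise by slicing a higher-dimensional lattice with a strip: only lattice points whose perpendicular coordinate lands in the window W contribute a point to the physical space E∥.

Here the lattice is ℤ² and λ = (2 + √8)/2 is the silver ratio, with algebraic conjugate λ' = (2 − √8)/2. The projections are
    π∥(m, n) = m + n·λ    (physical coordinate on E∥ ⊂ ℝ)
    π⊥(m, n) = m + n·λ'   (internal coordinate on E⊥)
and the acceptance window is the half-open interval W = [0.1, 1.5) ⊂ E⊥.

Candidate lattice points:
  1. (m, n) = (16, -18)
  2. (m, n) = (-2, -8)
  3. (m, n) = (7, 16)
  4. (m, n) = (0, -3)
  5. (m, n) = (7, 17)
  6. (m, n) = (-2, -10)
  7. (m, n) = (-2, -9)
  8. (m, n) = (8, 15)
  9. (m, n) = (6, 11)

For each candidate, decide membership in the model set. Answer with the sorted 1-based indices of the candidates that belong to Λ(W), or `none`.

2, 3, 4, 9

Numerically λ ≈ 2.414214 and λ' = −1/λ ≈ -0.414214.
candidate 1: (m,n)=(16,-18) → π∥ = 16-18·λ ≈ -27.455844, π⊥ = 16-18·λ' ≈ 23.455844 ∉ [0.1, 1.5) ⇒ out
candidate 2: (m,n)=(-2,-8) → π∥ = -2-8·λ ≈ -21.313708, π⊥ = -2-8·λ' ≈ 1.313708 ∈ [0.1, 1.5) ⇒ IN Λ
candidate 3: (m,n)=(7,16) → π∥ = 7+16·λ ≈ 45.627417, π⊥ = 7+16·λ' ≈ 0.372583 ∈ [0.1, 1.5) ⇒ IN Λ
candidate 4: (m,n)=(0,-3) → π∥ = 0-3·λ ≈ -7.242641, π⊥ = 0-3·λ' ≈ 1.242641 ∈ [0.1, 1.5) ⇒ IN Λ
candidate 5: (m,n)=(7,17) → π∥ = 7+17·λ ≈ 48.041631, π⊥ = 7+17·λ' ≈ -0.041631 ∉ [0.1, 1.5) ⇒ out
candidate 6: (m,n)=(-2,-10) → π∥ = -2-10·λ ≈ -26.142136, π⊥ = -2-10·λ' ≈ 2.142136 ∉ [0.1, 1.5) ⇒ out
candidate 7: (m,n)=(-2,-9) → π∥ = -2-9·λ ≈ -23.727922, π⊥ = -2-9·λ' ≈ 1.727922 ∉ [0.1, 1.5) ⇒ out
candidate 8: (m,n)=(8,15) → π∥ = 8+15·λ ≈ 44.213203, π⊥ = 8+15·λ' ≈ 1.786797 ∉ [0.1, 1.5) ⇒ out
candidate 9: (m,n)=(6,11) → π∥ = 6+11·λ ≈ 32.556349, π⊥ = 6+11·λ' ≈ 1.443651 ∈ [0.1, 1.5) ⇒ IN Λ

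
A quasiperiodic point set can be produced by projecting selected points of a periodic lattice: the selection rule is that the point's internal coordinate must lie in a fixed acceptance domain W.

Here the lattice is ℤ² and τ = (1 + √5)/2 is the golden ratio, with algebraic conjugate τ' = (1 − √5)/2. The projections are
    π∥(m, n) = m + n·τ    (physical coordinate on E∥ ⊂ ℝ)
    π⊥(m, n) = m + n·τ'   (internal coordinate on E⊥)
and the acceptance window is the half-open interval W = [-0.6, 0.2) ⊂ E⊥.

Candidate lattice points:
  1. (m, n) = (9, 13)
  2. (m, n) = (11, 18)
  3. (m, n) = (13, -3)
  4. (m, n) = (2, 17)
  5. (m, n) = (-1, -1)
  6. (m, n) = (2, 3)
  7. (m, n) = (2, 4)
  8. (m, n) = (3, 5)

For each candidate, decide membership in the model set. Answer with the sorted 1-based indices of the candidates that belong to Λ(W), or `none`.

2, 5, 6, 7, 8

Numerically τ ≈ 1.61803 and τ' = −1/τ ≈ -0.61803.
#1 (9,13): internal coord 9 + (13)·τ' = +0.96556; +0.96556 ∉ [-0.6, 0.2) → out
#2 (11,18): internal coord 11 + (18)·τ' = -0.12461; -0.12461 ∈ [-0.6, 0.2) → IN Λ
#3 (13,-3): internal coord 13 + (-3)·τ' = +14.85410; +14.85410 ∉ [-0.6, 0.2) → out
#4 (2,17): internal coord 2 + (17)·τ' = -8.50658; -8.50658 ∉ [-0.6, 0.2) → out
#5 (-1,-1): internal coord -1 + (-1)·τ' = -0.38197; -0.38197 ∈ [-0.6, 0.2) → IN Λ
#6 (2,3): internal coord 2 + (3)·τ' = +0.14590; +0.14590 ∈ [-0.6, 0.2) → IN Λ
#7 (2,4): internal coord 2 + (4)·τ' = -0.47214; -0.47214 ∈ [-0.6, 0.2) → IN Λ
#8 (3,5): internal coord 3 + (5)·τ' = -0.09017; -0.09017 ∈ [-0.6, 0.2) → IN Λ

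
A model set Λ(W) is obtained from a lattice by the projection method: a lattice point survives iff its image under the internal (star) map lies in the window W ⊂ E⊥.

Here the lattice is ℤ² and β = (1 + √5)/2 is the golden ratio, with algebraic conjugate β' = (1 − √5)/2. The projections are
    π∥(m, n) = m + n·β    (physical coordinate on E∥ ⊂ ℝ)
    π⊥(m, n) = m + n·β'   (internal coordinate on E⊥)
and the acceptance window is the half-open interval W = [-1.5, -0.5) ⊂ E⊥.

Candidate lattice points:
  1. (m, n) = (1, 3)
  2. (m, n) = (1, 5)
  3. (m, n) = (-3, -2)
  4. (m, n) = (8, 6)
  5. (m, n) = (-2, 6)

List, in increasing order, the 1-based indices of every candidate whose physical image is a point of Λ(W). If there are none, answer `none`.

1

β' = (1−√5)/2 ≈ -0.618034.
[1] lift (1,3): star map gives -0.854102; window check -1.5 ≤ -0.854102 < -0.5 is true → IN Λ
[2] lift (1,5): star map gives -2.090170; window check -1.5 ≤ -2.090170 < -0.5 is false → out
[3] lift (-3,-2): star map gives -1.763932; window check -1.5 ≤ -1.763932 < -0.5 is false → out
[4] lift (8,6): star map gives 4.291796; window check -1.5 ≤ 4.291796 < -0.5 is false → out
[5] lift (-2,6): star map gives -5.708204; window check -1.5 ≤ -5.708204 < -0.5 is false → out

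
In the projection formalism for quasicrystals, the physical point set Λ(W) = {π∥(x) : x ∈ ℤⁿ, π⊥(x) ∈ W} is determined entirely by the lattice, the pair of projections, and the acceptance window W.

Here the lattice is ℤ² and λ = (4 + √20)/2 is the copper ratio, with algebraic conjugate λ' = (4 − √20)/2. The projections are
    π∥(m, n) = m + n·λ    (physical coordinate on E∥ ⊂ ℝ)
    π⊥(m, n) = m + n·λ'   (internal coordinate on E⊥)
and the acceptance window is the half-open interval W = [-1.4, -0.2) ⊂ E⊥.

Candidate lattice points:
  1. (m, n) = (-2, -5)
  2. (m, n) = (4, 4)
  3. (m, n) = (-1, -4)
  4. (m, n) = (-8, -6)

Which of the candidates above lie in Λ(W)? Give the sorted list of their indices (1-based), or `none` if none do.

Numerically λ ≈ 4.236068 and λ' = −1/λ ≈ -0.236068.
candidate 1: (m,n)=(-2,-5) → π∥ = -2-5·λ ≈ -23.180340, π⊥ = -2-5·λ' ≈ -0.819660 ∈ [-1.4, -0.2) ⇒ IN Λ
candidate 2: (m,n)=(4,4) → π∥ = 4+4·λ ≈ 20.944272, π⊥ = 4+4·λ' ≈ 3.055728 ∉ [-1.4, -0.2) ⇒ out
candidate 3: (m,n)=(-1,-4) → π∥ = -1-4·λ ≈ -17.944272, π⊥ = -1-4·λ' ≈ -0.055728 ∉ [-1.4, -0.2) ⇒ out
candidate 4: (m,n)=(-8,-6) → π∥ = -8-6·λ ≈ -33.416408, π⊥ = -8-6·λ' ≈ -6.583592 ∉ [-1.4, -0.2) ⇒ out

1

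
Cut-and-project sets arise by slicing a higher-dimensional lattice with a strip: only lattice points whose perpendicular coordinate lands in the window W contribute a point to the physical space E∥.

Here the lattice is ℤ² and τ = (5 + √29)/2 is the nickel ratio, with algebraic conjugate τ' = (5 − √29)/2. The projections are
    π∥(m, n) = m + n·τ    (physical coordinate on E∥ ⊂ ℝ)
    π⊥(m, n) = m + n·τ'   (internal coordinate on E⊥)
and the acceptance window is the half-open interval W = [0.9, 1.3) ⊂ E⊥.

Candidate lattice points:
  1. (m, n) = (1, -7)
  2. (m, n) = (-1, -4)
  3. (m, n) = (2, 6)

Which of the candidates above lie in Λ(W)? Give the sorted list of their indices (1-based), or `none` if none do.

Numerically τ ≈ 5.192582 and τ' = −1/τ ≈ -0.192582.
[1] lift (1,-7): star map gives 2.348077; window check 0.9 ≤ 2.348077 < 1.3 is false → out
[2] lift (-1,-4): star map gives -0.229670; window check 0.9 ≤ -0.229670 < 1.3 is false → out
[3] lift (2,6): star map gives 0.844506; window check 0.9 ≤ 0.844506 < 1.3 is false → out

none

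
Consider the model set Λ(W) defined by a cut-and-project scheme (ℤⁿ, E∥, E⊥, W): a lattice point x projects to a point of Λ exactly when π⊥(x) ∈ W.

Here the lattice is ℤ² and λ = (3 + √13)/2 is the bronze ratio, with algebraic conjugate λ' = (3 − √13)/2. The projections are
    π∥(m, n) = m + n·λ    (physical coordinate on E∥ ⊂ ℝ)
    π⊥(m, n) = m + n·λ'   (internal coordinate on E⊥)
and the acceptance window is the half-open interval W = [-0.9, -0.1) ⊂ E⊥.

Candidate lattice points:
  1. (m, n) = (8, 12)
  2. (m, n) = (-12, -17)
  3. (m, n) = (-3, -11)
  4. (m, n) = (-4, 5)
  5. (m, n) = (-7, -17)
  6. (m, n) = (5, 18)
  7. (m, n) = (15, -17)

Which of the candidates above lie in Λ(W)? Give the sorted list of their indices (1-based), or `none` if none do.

Compute λ' = (3−√13)/2 = -0.3028, so π⊥(m,n) = m -0.3028·n.
candidate 1: (m,n)=(8,12) → π∥ = 8+12·λ ≈ 47.6333, π⊥ = 8+12·λ' ≈ 4.3667 ∉ [-0.9, -0.1) ⇒ out
candidate 2: (m,n)=(-12,-17) → π∥ = -12-17·λ ≈ -68.1472, π⊥ = -12-17·λ' ≈ -6.8528 ∉ [-0.9, -0.1) ⇒ out
candidate 3: (m,n)=(-3,-11) → π∥ = -3-11·λ ≈ -39.3305, π⊥ = -3-11·λ' ≈ 0.3305 ∉ [-0.9, -0.1) ⇒ out
candidate 4: (m,n)=(-4,5) → π∥ = -4+5·λ ≈ 12.5139, π⊥ = -4+5·λ' ≈ -5.5139 ∉ [-0.9, -0.1) ⇒ out
candidate 5: (m,n)=(-7,-17) → π∥ = -7-17·λ ≈ -63.1472, π⊥ = -7-17·λ' ≈ -1.8528 ∉ [-0.9, -0.1) ⇒ out
candidate 6: (m,n)=(5,18) → π∥ = 5+18·λ ≈ 64.4500, π⊥ = 5+18·λ' ≈ -0.4500 ∈ [-0.9, -0.1) ⇒ IN Λ
candidate 7: (m,n)=(15,-17) → π∥ = 15-17·λ ≈ -41.1472, π⊥ = 15-17·λ' ≈ 20.1472 ∉ [-0.9, -0.1) ⇒ out

6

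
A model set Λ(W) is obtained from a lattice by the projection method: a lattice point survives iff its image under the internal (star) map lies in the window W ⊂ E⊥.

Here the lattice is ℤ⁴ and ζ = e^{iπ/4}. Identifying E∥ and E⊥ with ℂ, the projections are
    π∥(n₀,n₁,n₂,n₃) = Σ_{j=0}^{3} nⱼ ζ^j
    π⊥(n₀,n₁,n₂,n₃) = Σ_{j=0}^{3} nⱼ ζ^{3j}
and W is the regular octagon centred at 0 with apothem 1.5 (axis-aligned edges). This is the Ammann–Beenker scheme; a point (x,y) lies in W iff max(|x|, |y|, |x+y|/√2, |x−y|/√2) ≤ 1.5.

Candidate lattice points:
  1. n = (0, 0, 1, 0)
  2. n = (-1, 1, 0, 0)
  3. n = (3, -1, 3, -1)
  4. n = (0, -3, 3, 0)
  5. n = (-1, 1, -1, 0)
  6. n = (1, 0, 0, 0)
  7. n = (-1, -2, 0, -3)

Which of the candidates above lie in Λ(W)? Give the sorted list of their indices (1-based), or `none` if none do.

π⊥(n) = n₀ + n₁ζ³ + n₂ζ⁶ + n₃ζ⁹ where ζ = e^{iπ/4}.
#1 (0, 0, 1, 0): internal (0.00000, -1.00000); octagon support 1.00000 vs apothem 1.5 → ∈ W
#2 (-1, 1, 0, 0): internal (-1.70711, 0.70711); octagon support 1.70711 vs apothem 1.5 → ∉ W
#3 (3, -1, 3, -1): internal (3.00000, -4.41421); octagon support 5.24264 vs apothem 1.5 → ∉ W
#4 (0, -3, 3, 0): internal (2.12132, -5.12132); octagon support 5.12132 vs apothem 1.5 → ∉ W
#5 (-1, 1, -1, 0): internal (-1.70711, 1.70711); octagon support 2.41421 vs apothem 1.5 → ∉ W
#6 (1, 0, 0, 0): internal (1.00000, 0.00000); octagon support 1.00000 vs apothem 1.5 → ∈ W
#7 (-1, -2, 0, -3): internal (-1.70711, -3.53553); octagon support 3.70711 vs apothem 1.5 → ∉ W

1, 6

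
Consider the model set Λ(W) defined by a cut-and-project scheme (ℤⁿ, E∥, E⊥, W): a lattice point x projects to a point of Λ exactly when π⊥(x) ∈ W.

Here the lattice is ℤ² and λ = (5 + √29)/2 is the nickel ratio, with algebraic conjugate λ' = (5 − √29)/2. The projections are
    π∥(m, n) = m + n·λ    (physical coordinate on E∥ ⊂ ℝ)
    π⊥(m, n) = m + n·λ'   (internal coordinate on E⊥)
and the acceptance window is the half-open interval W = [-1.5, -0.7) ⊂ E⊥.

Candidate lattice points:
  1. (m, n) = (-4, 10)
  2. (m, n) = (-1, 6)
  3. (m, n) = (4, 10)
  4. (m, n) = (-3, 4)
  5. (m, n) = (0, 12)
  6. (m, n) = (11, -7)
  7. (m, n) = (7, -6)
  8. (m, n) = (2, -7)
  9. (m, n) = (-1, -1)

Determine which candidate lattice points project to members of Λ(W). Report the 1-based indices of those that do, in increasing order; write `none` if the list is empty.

9

Numerically λ ≈ 5.19258 and λ' = −1/λ ≈ -0.19258.
candidate 1: (m,n)=(-4,10) → π∥ = -4+10·λ ≈ 47.92582, π⊥ = -4+10·λ' ≈ -5.92582 ∉ [-1.5, -0.7) ⇒ out
candidate 2: (m,n)=(-1,6) → π∥ = -1+6·λ ≈ 30.15549, π⊥ = -1+6·λ' ≈ -2.15549 ∉ [-1.5, -0.7) ⇒ out
candidate 3: (m,n)=(4,10) → π∥ = 4+10·λ ≈ 55.92582, π⊥ = 4+10·λ' ≈ 2.07418 ∉ [-1.5, -0.7) ⇒ out
candidate 4: (m,n)=(-3,4) → π∥ = -3+4·λ ≈ 17.77033, π⊥ = -3+4·λ' ≈ -3.77033 ∉ [-1.5, -0.7) ⇒ out
candidate 5: (m,n)=(0,12) → π∥ = 0+12·λ ≈ 62.31099, π⊥ = 0+12·λ' ≈ -2.31099 ∉ [-1.5, -0.7) ⇒ out
candidate 6: (m,n)=(11,-7) → π∥ = 11-7·λ ≈ -25.34808, π⊥ = 11-7·λ' ≈ 12.34808 ∉ [-1.5, -0.7) ⇒ out
candidate 7: (m,n)=(7,-6) → π∥ = 7-6·λ ≈ -24.15549, π⊥ = 7-6·λ' ≈ 8.15549 ∉ [-1.5, -0.7) ⇒ out
candidate 8: (m,n)=(2,-7) → π∥ = 2-7·λ ≈ -34.34808, π⊥ = 2-7·λ' ≈ 3.34808 ∉ [-1.5, -0.7) ⇒ out
candidate 9: (m,n)=(-1,-1) → π∥ = -1-1·λ ≈ -6.19258, π⊥ = -1-1·λ' ≈ -0.80742 ∈ [-1.5, -0.7) ⇒ IN Λ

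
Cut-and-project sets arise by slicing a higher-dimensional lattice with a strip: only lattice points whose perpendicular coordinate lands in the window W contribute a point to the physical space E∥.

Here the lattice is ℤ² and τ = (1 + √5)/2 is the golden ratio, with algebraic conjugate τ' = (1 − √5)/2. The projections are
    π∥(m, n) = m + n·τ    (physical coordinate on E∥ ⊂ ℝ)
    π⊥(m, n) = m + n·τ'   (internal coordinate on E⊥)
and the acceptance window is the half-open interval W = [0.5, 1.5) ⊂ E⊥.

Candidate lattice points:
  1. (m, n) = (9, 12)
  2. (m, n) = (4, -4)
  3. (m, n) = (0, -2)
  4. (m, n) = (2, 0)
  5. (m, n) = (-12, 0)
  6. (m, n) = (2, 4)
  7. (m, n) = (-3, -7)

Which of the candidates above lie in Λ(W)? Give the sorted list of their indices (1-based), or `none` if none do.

Numerically τ ≈ 1.6180 and τ' = −1/τ ≈ -0.6180.
[1] lift (9,12): star map gives 1.5836; window check 0.5 ≤ 1.5836 < 1.5 is false → out
[2] lift (4,-4): star map gives 6.4721; window check 0.5 ≤ 6.4721 < 1.5 is false → out
[3] lift (0,-2): star map gives 1.2361; window check 0.5 ≤ 1.2361 < 1.5 is true → IN Λ
[4] lift (2,0): star map gives 2.0000; window check 0.5 ≤ 2.0000 < 1.5 is false → out
[5] lift (-12,0): star map gives -12.0000; window check 0.5 ≤ -12.0000 < 1.5 is false → out
[6] lift (2,4): star map gives -0.4721; window check 0.5 ≤ -0.4721 < 1.5 is false → out
[7] lift (-3,-7): star map gives 1.3262; window check 0.5 ≤ 1.3262 < 1.5 is true → IN Λ

3, 7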